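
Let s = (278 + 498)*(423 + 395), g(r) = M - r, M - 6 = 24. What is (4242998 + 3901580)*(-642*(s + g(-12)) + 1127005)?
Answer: -3310127657506670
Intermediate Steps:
M = 30 (M = 6 + 24 = 30)
g(r) = 30 - r
s = 634768 (s = 776*818 = 634768)
(4242998 + 3901580)*(-642*(s + g(-12)) + 1127005) = (4242998 + 3901580)*(-642*(634768 + (30 - 1*(-12))) + 1127005) = 8144578*(-642*(634768 + (30 + 12)) + 1127005) = 8144578*(-642*(634768 + 42) + 1127005) = 8144578*(-642*634810 + 1127005) = 8144578*(-407548020 + 1127005) = 8144578*(-406421015) = -3310127657506670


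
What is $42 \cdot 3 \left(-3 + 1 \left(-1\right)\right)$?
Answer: $-504$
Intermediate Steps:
$42 \cdot 3 \left(-3 + 1 \left(-1\right)\right) = 126 \left(-3 - 1\right) = 126 \left(-4\right) = -504$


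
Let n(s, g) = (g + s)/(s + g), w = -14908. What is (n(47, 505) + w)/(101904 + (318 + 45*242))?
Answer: -4969/37704 ≈ -0.13179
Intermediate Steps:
n(s, g) = 1 (n(s, g) = (g + s)/(g + s) = 1)
(n(47, 505) + w)/(101904 + (318 + 45*242)) = (1 - 14908)/(101904 + (318 + 45*242)) = -14907/(101904 + (318 + 10890)) = -14907/(101904 + 11208) = -14907/113112 = -14907*1/113112 = -4969/37704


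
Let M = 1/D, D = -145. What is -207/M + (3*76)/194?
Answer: 2911569/97 ≈ 30016.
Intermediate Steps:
M = -1/145 (M = 1/(-145) = -1/145 ≈ -0.0068966)
-207/M + (3*76)/194 = -207/(-1/145) + (3*76)/194 = -207*(-145) + 228*(1/194) = 30015 + 114/97 = 2911569/97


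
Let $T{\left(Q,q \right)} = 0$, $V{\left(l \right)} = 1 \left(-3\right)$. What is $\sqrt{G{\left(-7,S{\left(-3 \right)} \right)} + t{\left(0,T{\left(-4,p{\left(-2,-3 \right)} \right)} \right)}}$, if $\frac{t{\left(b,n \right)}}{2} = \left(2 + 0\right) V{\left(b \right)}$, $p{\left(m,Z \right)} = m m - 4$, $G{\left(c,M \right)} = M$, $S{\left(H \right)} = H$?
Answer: $i \sqrt{15} \approx 3.873 i$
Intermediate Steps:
$V{\left(l \right)} = -3$
$p{\left(m,Z \right)} = -4 + m^{2}$ ($p{\left(m,Z \right)} = m^{2} - 4 = -4 + m^{2}$)
$t{\left(b,n \right)} = -12$ ($t{\left(b,n \right)} = 2 \left(2 + 0\right) \left(-3\right) = 2 \cdot 2 \left(-3\right) = 2 \left(-6\right) = -12$)
$\sqrt{G{\left(-7,S{\left(-3 \right)} \right)} + t{\left(0,T{\left(-4,p{\left(-2,-3 \right)} \right)} \right)}} = \sqrt{-3 - 12} = \sqrt{-15} = i \sqrt{15}$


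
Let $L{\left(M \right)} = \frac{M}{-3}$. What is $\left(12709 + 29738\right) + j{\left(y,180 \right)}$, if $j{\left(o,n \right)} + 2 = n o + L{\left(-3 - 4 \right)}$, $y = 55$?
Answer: $\frac{157042}{3} \approx 52347.0$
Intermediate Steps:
$L{\left(M \right)} = - \frac{M}{3}$ ($L{\left(M \right)} = M \left(- \frac{1}{3}\right) = - \frac{M}{3}$)
$j{\left(o,n \right)} = \frac{1}{3} + n o$ ($j{\left(o,n \right)} = -2 + \left(n o - \frac{-3 - 4}{3}\right) = -2 + \left(n o - - \frac{7}{3}\right) = -2 + \left(n o + \frac{7}{3}\right) = -2 + \left(\frac{7}{3} + n o\right) = \frac{1}{3} + n o$)
$\left(12709 + 29738\right) + j{\left(y,180 \right)} = \left(12709 + 29738\right) + \left(\frac{1}{3} + 180 \cdot 55\right) = 42447 + \left(\frac{1}{3} + 9900\right) = 42447 + \frac{29701}{3} = \frac{157042}{3}$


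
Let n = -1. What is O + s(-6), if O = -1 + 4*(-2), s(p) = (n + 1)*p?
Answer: -9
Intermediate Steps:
s(p) = 0 (s(p) = (-1 + 1)*p = 0*p = 0)
O = -9 (O = -1 - 8 = -9)
O + s(-6) = -9 + 0 = -9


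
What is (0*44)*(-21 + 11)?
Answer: 0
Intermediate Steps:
(0*44)*(-21 + 11) = 0*(-10) = 0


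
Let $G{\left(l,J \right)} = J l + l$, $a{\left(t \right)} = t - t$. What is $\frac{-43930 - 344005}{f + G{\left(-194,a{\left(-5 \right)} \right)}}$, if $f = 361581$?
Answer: $- \frac{387935}{361387} \approx -1.0735$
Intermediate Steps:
$a{\left(t \right)} = 0$
$G{\left(l,J \right)} = l + J l$
$\frac{-43930 - 344005}{f + G{\left(-194,a{\left(-5 \right)} \right)}} = \frac{-43930 - 344005}{361581 - 194 \left(1 + 0\right)} = - \frac{387935}{361581 - 194} = - \frac{387935}{361387}$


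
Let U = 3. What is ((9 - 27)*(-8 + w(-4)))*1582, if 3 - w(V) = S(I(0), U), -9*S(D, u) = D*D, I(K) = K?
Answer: 142380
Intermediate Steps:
S(D, u) = -D**2/9 (S(D, u) = -D*D/9 = -D**2/9)
w(V) = 3 (w(V) = 3 - (-1)*0**2/9 = 3 - (-1)*0/9 = 3 - 1*0 = 3 + 0 = 3)
((9 - 27)*(-8 + w(-4)))*1582 = ((9 - 27)*(-8 + 3))*1582 = -18*(-5)*1582 = 90*1582 = 142380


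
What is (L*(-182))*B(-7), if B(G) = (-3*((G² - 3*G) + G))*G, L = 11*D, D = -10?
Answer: 26486460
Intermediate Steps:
L = -110 (L = 11*(-10) = -110)
B(G) = G*(-3*G² + 6*G) (B(G) = (-3*(G² - 2*G))*G = (-3*G² + 6*G)*G = G*(-3*G² + 6*G))
(L*(-182))*B(-7) = (-110*(-182))*(3*(-7)²*(2 - 1*(-7))) = 20020*(3*49*(2 + 7)) = 20020*(3*49*9) = 20020*1323 = 26486460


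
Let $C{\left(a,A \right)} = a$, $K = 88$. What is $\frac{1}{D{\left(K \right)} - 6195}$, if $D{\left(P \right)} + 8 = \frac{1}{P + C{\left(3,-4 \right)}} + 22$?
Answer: $- \frac{91}{562470} \approx -0.00016179$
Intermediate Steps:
$D{\left(P \right)} = 14 + \frac{1}{3 + P}$ ($D{\left(P \right)} = -8 + \left(\frac{1}{P + 3} + 22\right) = -8 + \left(\frac{1}{3 + P} + 22\right) = -8 + \left(22 + \frac{1}{3 + P}\right) = 14 + \frac{1}{3 + P}$)
$\frac{1}{D{\left(K \right)} - 6195} = \frac{1}{\frac{43 + 14 \cdot 88}{3 + 88} - 6195} = \frac{1}{\frac{43 + 1232}{91} - 6195} = \frac{1}{\frac{1}{91} \cdot 1275 - 6195} = \frac{1}{\frac{1275}{91} - 6195} = \frac{1}{- \frac{562470}{91}} = - \frac{91}{562470}$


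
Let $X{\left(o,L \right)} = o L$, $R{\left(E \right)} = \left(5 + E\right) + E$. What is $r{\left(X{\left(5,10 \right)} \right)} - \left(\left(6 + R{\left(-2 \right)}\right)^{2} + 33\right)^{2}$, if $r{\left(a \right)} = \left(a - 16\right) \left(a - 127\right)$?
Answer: $-9342$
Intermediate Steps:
$R{\left(E \right)} = 5 + 2 E$
$X{\left(o,L \right)} = L o$
$r{\left(a \right)} = \left(-127 + a\right) \left(-16 + a\right)$ ($r{\left(a \right)} = \left(-16 + a\right) \left(-127 + a\right) = \left(-127 + a\right) \left(-16 + a\right)$)
$r{\left(X{\left(5,10 \right)} \right)} - \left(\left(6 + R{\left(-2 \right)}\right)^{2} + 33\right)^{2} = \left(2032 + \left(10 \cdot 5\right)^{2} - 143 \cdot 10 \cdot 5\right) - \left(\left(6 + \left(5 + 2 \left(-2\right)\right)\right)^{2} + 33\right)^{2} = \left(2032 + 50^{2} - 7150\right) - \left(\left(6 + \left(5 - 4\right)\right)^{2} + 33\right)^{2} = \left(2032 + 2500 - 7150\right) - \left(\left(6 + 1\right)^{2} + 33\right)^{2} = -2618 - \left(7^{2} + 33\right)^{2} = -2618 - \left(49 + 33\right)^{2} = -2618 - 82^{2} = -2618 - 6724 = -9342$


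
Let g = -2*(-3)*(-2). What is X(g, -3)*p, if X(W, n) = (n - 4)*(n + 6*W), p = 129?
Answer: 67725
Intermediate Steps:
g = -12 (g = 6*(-2) = -12)
X(W, n) = (-4 + n)*(n + 6*W)
X(g, -3)*p = ((-3)² - 24*(-12) - 4*(-3) + 6*(-12)*(-3))*129 = (9 + 288 + 12 + 216)*129 = 525*129 = 67725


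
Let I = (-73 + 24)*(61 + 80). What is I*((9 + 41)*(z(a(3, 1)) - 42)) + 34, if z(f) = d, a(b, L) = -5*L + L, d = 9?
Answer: 11399884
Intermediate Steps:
I = -6909 (I = -49*141 = -6909)
a(b, L) = -4*L
z(f) = 9
I*((9 + 41)*(z(a(3, 1)) - 42)) + 34 = -6909*(9 + 41)*(9 - 42) + 34 = -345450*(-33) + 34 = -6909*(-1650) + 34 = 11399850 + 34 = 11399884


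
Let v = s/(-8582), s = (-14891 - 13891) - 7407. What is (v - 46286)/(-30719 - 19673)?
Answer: 397190263/432464144 ≈ 0.91844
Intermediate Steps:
s = -36189 (s = -28782 - 7407 = -36189)
v = 36189/8582 (v = -36189/(-8582) = -36189*(-1/8582) = 36189/8582 ≈ 4.2169)
(v - 46286)/(-30719 - 19673) = (36189/8582 - 46286)/(-30719 - 19673) = -397190263/8582/(-50392) = -397190263/8582*(-1/50392) = 397190263/432464144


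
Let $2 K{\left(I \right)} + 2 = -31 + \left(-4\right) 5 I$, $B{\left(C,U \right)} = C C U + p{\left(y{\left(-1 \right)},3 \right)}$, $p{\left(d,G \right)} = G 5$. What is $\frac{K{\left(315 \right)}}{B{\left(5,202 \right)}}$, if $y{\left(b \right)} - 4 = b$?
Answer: $- \frac{6333}{10130} \approx -0.62517$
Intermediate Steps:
$y{\left(b \right)} = 4 + b$
$p{\left(d,G \right)} = 5 G$
$B{\left(C,U \right)} = 15 + U C^{2}$ ($B{\left(C,U \right)} = C C U + 5 \cdot 3 = C^{2} U + 15 = U C^{2} + 15 = 15 + U C^{2}$)
$K{\left(I \right)} = - \frac{33}{2} - 10 I$ ($K{\left(I \right)} = -1 + \frac{-31 + \left(-4\right) 5 I}{2} = -1 + \frac{-31 - 20 I}{2} = -1 - \left(\frac{31}{2} + 10 I\right) = - \frac{33}{2} - 10 I$)
$\frac{K{\left(315 \right)}}{B{\left(5,202 \right)}} = \frac{- \frac{33}{2} - 3150}{15 + 202 \cdot 5^{2}} = \frac{- \frac{33}{2} - 3150}{15 + 202 \cdot 25} = - \frac{6333}{2 \left(15 + 5050\right)} = - \frac{6333}{2 \cdot 5065} = \left(- \frac{6333}{2}\right) \frac{1}{5065} = - \frac{6333}{10130}$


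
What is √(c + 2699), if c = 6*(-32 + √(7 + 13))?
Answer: √(2507 + 12*√5) ≈ 50.337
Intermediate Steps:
c = -192 + 12*√5 (c = 6*(-32 + √20) = 6*(-32 + 2*√5) = -192 + 12*√5 ≈ -165.17)
√(c + 2699) = √((-192 + 12*√5) + 2699) = √(2507 + 12*√5)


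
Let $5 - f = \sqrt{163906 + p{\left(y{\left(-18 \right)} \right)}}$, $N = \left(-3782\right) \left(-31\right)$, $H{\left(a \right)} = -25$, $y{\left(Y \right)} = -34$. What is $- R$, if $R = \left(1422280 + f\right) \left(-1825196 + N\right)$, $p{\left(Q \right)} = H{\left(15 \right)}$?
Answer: $2429197354890 - 5123862 \sqrt{18209} \approx 2.4285 \cdot 10^{12}$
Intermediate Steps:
$p{\left(Q \right)} = -25$
$N = 117242$
$f = 5 - 3 \sqrt{18209}$ ($f = 5 - \sqrt{163906 - 25} = 5 - \sqrt{163881} = 5 - 3 \sqrt{18209} \approx -399.82$)
$R = -2429197354890 + 5123862 \sqrt{18209}$ ($R = \left(1422280 + \left(5 - 3 \sqrt{18209}\right)\right) \left(-1825196 + 117242\right) = \left(1422285 - 3 \sqrt{18209}\right) \left(-1707954\right) = -2429197354890 + 5123862 \sqrt{18209} \approx -2.4285 \cdot 10^{12}$)
$- R = - (-2429197354890 + 5123862 \sqrt{18209}) = 2429197354890 - 5123862 \sqrt{18209}$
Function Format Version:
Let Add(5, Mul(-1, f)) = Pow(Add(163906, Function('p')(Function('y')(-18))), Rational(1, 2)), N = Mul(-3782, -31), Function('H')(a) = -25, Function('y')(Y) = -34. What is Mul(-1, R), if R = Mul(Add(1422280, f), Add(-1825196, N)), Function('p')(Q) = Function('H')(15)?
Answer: Add(2429197354890, Mul(-5123862, Pow(18209, Rational(1, 2)))) ≈ 2.4285e+12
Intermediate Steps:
Function('p')(Q) = -25
N = 117242
f = Add(5, Mul(-3, Pow(18209, Rational(1, 2)))) (f = Add(5, Mul(-1, Pow(Add(163906, -25), Rational(1, 2)))) = Add(5, Mul(-1, Pow(163881, Rational(1, 2)))) = Add(5, Mul(-1, Mul(3, Pow(18209, Rational(1, 2))))) = Add(5, Mul(-3, Pow(18209, Rational(1, 2)))) ≈ -399.82)
R = Add(-2429197354890, Mul(5123862, Pow(18209, Rational(1, 2)))) (R = Mul(Add(1422280, Add(5, Mul(-3, Pow(18209, Rational(1, 2))))), Add(-1825196, 117242)) = Mul(Add(1422285, Mul(-3, Pow(18209, Rational(1, 2)))), -1707954) = Add(-2429197354890, Mul(5123862, Pow(18209, Rational(1, 2)))) ≈ -2.4285e+12)
Mul(-1, R) = Mul(-1, Add(-2429197354890, Mul(5123862, Pow(18209, Rational(1, 2))))) = Add(2429197354890, Mul(-5123862, Pow(18209, Rational(1, 2))))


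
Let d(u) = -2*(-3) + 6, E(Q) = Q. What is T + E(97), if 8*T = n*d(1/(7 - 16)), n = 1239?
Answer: 3911/2 ≈ 1955.5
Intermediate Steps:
d(u) = 12 (d(u) = 6 + 6 = 12)
T = 3717/2 (T = (1239*12)/8 = (⅛)*14868 = 3717/2 ≈ 1858.5)
T + E(97) = 3717/2 + 97 = 3911/2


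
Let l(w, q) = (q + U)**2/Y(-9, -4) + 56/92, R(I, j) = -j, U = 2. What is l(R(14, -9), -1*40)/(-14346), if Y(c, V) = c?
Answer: 16543/1484811 ≈ 0.011141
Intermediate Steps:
l(w, q) = 14/23 - (2 + q)**2/9 (l(w, q) = (q + 2)**2/(-9) + 56/92 = (2 + q)**2*(-1/9) + 56*(1/92) = -(2 + q)**2/9 + 14/23 = 14/23 - (2 + q)**2/9)
l(R(14, -9), -1*40)/(-14346) = (14/23 - (2 - 1*40)**2/9)/(-14346) = (14/23 - (2 - 40)**2/9)*(-1/14346) = (14/23 - 1/9*(-38)**2)*(-1/14346) = (14/23 - 1/9*1444)*(-1/14346) = (14/23 - 1444/9)*(-1/14346) = -33086/207*(-1/14346) = 16543/1484811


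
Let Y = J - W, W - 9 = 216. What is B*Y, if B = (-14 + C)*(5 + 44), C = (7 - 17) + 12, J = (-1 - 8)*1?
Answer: 137592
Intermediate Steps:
W = 225 (W = 9 + 216 = 225)
J = -9 (J = -9*1 = -9)
C = 2 (C = -10 + 12 = 2)
B = -588 (B = (-14 + 2)*(5 + 44) = -12*49 = -588)
Y = -234 (Y = -9 - 1*225 = -9 - 225 = -234)
B*Y = -588*(-234) = 137592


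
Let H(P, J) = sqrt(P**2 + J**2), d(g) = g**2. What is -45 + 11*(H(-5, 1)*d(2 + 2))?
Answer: -45 + 176*sqrt(26) ≈ 852.43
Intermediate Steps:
H(P, J) = sqrt(J**2 + P**2)
-45 + 11*(H(-5, 1)*d(2 + 2)) = -45 + 11*(sqrt(1**2 + (-5)**2)*(2 + 2)**2) = -45 + 11*(sqrt(1 + 25)*4**2) = -45 + 11*(sqrt(26)*16) = -45 + 11*(16*sqrt(26)) = -45 + 176*sqrt(26)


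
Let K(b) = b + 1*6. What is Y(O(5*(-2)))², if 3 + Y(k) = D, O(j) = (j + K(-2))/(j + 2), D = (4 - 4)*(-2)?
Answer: 9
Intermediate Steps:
K(b) = 6 + b (K(b) = b + 6 = 6 + b)
D = 0 (D = 0*(-2) = 0)
O(j) = (4 + j)/(2 + j) (O(j) = (j + (6 - 2))/(j + 2) = (j + 4)/(2 + j) = (4 + j)/(2 + j))
Y(k) = -3 (Y(k) = -3 + 0 = -3)
Y(O(5*(-2)))² = (-3)² = 9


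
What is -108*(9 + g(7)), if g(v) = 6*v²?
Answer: -32724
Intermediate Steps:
-108*(9 + g(7)) = -108*(9 + 6*7²) = -108*(9 + 6*49) = -108*(9 + 294) = -108*303 = -32724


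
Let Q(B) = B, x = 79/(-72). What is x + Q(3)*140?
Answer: 30161/72 ≈ 418.90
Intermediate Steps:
x = -79/72 (x = 79*(-1/72) = -79/72 ≈ -1.0972)
x + Q(3)*140 = -79/72 + 3*140 = -79/72 + 420 = 30161/72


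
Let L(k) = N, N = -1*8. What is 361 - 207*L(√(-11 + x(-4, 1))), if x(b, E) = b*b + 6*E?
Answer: 2017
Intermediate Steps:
x(b, E) = b² + 6*E
N = -8
L(k) = -8
361 - 207*L(√(-11 + x(-4, 1))) = 361 - 207*(-8) = 361 + 1656 = 2017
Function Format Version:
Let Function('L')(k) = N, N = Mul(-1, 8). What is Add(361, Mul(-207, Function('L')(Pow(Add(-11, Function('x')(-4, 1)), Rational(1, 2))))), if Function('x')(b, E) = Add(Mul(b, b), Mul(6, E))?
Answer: 2017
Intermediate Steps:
Function('x')(b, E) = Add(Pow(b, 2), Mul(6, E))
N = -8
Function('L')(k) = -8
Add(361, Mul(-207, Function('L')(Pow(Add(-11, Function('x')(-4, 1)), Rational(1, 2))))) = Add(361, Mul(-207, -8)) = Add(361, 1656) = 2017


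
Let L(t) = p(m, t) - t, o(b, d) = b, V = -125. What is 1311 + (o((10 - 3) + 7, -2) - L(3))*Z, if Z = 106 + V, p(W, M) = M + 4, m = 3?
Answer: 1121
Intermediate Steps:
p(W, M) = 4 + M
L(t) = 4 (L(t) = (4 + t) - t = 4)
Z = -19 (Z = 106 - 125 = -19)
1311 + (o((10 - 3) + 7, -2) - L(3))*Z = 1311 + (((10 - 3) + 7) - 1*4)*(-19) = 1311 + ((7 + 7) - 4)*(-19) = 1311 + (14 - 4)*(-19) = 1311 + 10*(-19) = 1311 - 190 = 1121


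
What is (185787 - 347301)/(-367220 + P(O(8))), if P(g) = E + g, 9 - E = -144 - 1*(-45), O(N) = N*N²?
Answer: 26919/61100 ≈ 0.44057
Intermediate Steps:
O(N) = N³
E = 108 (E = 9 - (-144 - 1*(-45)) = 9 - (-144 + 45) = 9 - 1*(-99) = 9 + 99 = 108)
P(g) = 108 + g
(185787 - 347301)/(-367220 + P(O(8))) = (185787 - 347301)/(-367220 + (108 + 8³)) = -161514/(-367220 + (108 + 512)) = -161514/(-367220 + 620) = -161514/(-366600) = -161514*(-1/366600) = 26919/61100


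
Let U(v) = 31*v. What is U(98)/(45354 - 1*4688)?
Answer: 1519/20333 ≈ 0.074706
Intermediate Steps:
U(98)/(45354 - 1*4688) = (31*98)/(45354 - 1*4688) = 3038/(45354 - 4688) = 3038/40666 = 3038*(1/40666) = 1519/20333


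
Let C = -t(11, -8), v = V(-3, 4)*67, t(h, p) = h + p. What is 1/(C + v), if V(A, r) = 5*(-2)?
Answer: -1/673 ≈ -0.0014859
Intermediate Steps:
V(A, r) = -10
v = -670 (v = -10*67 = -670)
C = -3 (C = -(11 - 8) = -1*3 = -3)
1/(C + v) = 1/(-3 - 670) = 1/(-673) = -1/673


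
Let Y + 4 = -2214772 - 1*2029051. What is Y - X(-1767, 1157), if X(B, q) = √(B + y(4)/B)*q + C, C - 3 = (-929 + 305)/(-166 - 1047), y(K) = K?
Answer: -5147766414/1213 - 1157*I*√5517091731/1767 ≈ -4.2438e+6 - 48635.0*I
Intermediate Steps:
Y = -4243827 (Y = -4 + (-2214772 - 1*2029051) = -4 + (-2214772 - 2029051) = -4 - 4243823 = -4243827)
C = 4263/1213 (C = 3 + (-929 + 305)/(-166 - 1047) = 3 - 624/(-1213) = 3 - 624*(-1/1213) = 3 + 624/1213 = 4263/1213 ≈ 3.5144)
X(B, q) = 4263/1213 + q*√(B + 4/B) (X(B, q) = √(B + 4/B)*q + 4263/1213 = q*√(B + 4/B) + 4263/1213 = 4263/1213 + q*√(B + 4/B))
Y - X(-1767, 1157) = -4243827 - (4263/1213 + 1157*√(-1767 + 4/(-1767))) = -4243827 - (4263/1213 + 1157*√(-1767 + 4*(-1/1767))) = -4243827 - (4263/1213 + 1157*√(-1767 - 4/1767)) = -4243827 - (4263/1213 + 1157*√(-3122293/1767)) = -4243827 - (4263/1213 + 1157*(I*√5517091731/1767)) = -4243827 - (4263/1213 + 1157*I*√5517091731/1767) = -4243827 + (-4263/1213 - 1157*I*√5517091731/1767) = -5147766414/1213 - 1157*I*√5517091731/1767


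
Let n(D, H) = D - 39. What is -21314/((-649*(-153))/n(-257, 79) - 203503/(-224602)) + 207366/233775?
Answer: 55978626726120466/866606570787525 ≈ 64.595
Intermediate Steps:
n(D, H) = -39 + D
-21314/((-649*(-153))/n(-257, 79) - 203503/(-224602)) + 207366/233775 = -21314/((-649*(-153))/(-39 - 257) - 203503/(-224602)) + 207366/233775 = -21314/(99297/(-296) - 203503*(-1/224602)) + 207366*(1/233775) = -21314/(99297*(-1/296) + 203503/224602) + 69122/77925 = -21314/(-99297/296 + 203503/224602) + 69122/77925 = -21314/(-11121033953/33241096) + 69122/77925 = -21314*(-33241096/11121033953) + 69122/77925 = 708500720144/11121033953 + 69122/77925 = 55978626726120466/866606570787525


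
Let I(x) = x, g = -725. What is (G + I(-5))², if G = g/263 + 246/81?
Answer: 1123188196/50424201 ≈ 22.275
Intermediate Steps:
G = 1991/7101 (G = -725/263 + 246/81 = -725*1/263 + 246*(1/81) = -725/263 + 82/27 = 1991/7101 ≈ 0.28038)
(G + I(-5))² = (1991/7101 - 5)² = (-33514/7101)² = 1123188196/50424201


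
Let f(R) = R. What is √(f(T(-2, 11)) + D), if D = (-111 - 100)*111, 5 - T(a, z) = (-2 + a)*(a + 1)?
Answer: 2*I*√5855 ≈ 153.04*I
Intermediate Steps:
T(a, z) = 5 - (1 + a)*(-2 + a) (T(a, z) = 5 - (-2 + a)*(a + 1) = 5 - (-2 + a)*(1 + a) = 5 - (1 + a)*(-2 + a))
D = -23421 (D = -211*111 = -23421)
√(f(T(-2, 11)) + D) = √((7 - 2 - 1*(-2)²) - 23421) = √((7 - 2 - 1*4) - 23421) = √((7 - 2 - 4) - 23421) = √(1 - 23421) = √(-23420) = 2*I*√5855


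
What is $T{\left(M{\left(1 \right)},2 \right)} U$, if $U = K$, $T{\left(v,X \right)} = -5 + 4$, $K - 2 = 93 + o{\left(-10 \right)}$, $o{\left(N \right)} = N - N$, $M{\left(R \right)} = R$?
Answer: $-95$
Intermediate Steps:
$o{\left(N \right)} = 0$
$K = 95$ ($K = 2 + \left(93 + 0\right) = 2 + 93 = 95$)
$T{\left(v,X \right)} = -1$
$U = 95$
$T{\left(M{\left(1 \right)},2 \right)} U = \left(-1\right) 95 = -95$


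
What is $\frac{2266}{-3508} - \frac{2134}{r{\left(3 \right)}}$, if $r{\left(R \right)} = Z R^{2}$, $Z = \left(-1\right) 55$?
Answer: $\frac{289291}{78930} \approx 3.6652$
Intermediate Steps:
$Z = -55$
$r{\left(R \right)} = - 55 R^{2}$
$\frac{2266}{-3508} - \frac{2134}{r{\left(3 \right)}} = \frac{2266}{-3508} - \frac{2134}{\left(-55\right) 3^{2}} = 2266 \left(- \frac{1}{3508}\right) - \frac{2134}{\left(-55\right) 9} = - \frac{1133}{1754} - \frac{2134}{-495} = - \frac{1133}{1754} - - \frac{194}{45} = - \frac{1133}{1754} + \frac{194}{45} = \frac{289291}{78930}$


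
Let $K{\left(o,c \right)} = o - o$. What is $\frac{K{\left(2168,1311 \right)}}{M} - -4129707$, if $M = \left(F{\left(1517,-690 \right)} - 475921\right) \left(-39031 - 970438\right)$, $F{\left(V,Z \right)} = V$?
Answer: $4129707$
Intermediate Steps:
$K{\left(o,c \right)} = 0$
$M = 478896131476$ ($M = \left(1517 - 475921\right) \left(-39031 - 970438\right) = \left(-474404\right) \left(-1009469\right) = 478896131476$)
$\frac{K{\left(2168,1311 \right)}}{M} - -4129707 = \frac{0}{478896131476} - -4129707 = 0 \cdot \frac{1}{478896131476} + 4129707 = 0 + 4129707 = 4129707$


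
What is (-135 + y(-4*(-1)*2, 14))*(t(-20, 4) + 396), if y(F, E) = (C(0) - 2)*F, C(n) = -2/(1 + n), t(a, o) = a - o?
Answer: -62124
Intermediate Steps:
y(F, E) = -4*F (y(F, E) = (-2/(1 + 0) - 2)*F = (-2/1 - 2)*F = (-2*1 - 2)*F = (-2 - 2)*F = -4*F)
(-135 + y(-4*(-1)*2, 14))*(t(-20, 4) + 396) = (-135 - 4*(-4*(-1))*2)*((-20 - 1*4) + 396) = (-135 - 16*2)*((-20 - 4) + 396) = (-135 - 4*8)*(-24 + 396) = (-135 - 32)*372 = -167*372 = -62124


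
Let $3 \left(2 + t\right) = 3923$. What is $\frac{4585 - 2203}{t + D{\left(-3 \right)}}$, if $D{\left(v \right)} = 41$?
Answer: $\frac{3573}{2020} \approx 1.7688$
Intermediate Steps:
$t = \frac{3917}{3}$ ($t = -2 + \frac{1}{3} \cdot 3923 = -2 + \frac{3923}{3} = \frac{3917}{3} \approx 1305.7$)
$\frac{4585 - 2203}{t + D{\left(-3 \right)}} = \frac{4585 - 2203}{\frac{3917}{3} + 41} = \frac{2382}{\frac{4040}{3}} = 2382 \cdot \frac{3}{4040} = \frac{3573}{2020}$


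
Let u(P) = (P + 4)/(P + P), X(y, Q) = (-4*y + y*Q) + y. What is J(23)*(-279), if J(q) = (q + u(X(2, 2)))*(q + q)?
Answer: -288765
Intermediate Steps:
X(y, Q) = -3*y + Q*y (X(y, Q) = (-4*y + Q*y) + y = -3*y + Q*y)
u(P) = (4 + P)/(2*P) (u(P) = (4 + P)/((2*P)) = (4 + P)*(1/(2*P)) = (4 + P)/(2*P))
J(q) = 2*q*(-1/2 + q) (J(q) = (q + (4 + 2*(-3 + 2))/(2*((2*(-3 + 2)))))*(q + q) = (q + (4 + 2*(-1))/(2*((2*(-1)))))*(2*q) = (q + (1/2)*(4 - 2)/(-2))*(2*q) = (q + (1/2)*(-1/2)*2)*(2*q) = (q - 1/2)*(2*q) = (-1/2 + q)*(2*q) = 2*q*(-1/2 + q))
J(23)*(-279) = (23*(-1 + 2*23))*(-279) = (23*(-1 + 46))*(-279) = (23*45)*(-279) = 1035*(-279) = -288765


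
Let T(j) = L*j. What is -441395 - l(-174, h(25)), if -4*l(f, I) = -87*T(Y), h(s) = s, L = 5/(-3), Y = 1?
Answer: -1765435/4 ≈ -4.4136e+5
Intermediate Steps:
L = -5/3 (L = 5*(-1/3) = -5/3 ≈ -1.6667)
T(j) = -5*j/3
l(f, I) = -145/4 (l(f, I) = -(-87)*(-5/3*1)/4 = -(-87)*(-5)/(4*3) = -1/4*145 = -145/4)
-441395 - l(-174, h(25)) = -441395 - 1*(-145/4) = -441395 + 145/4 = -1765435/4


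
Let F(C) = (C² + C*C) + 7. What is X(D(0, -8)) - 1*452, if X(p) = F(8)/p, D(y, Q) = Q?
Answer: -3751/8 ≈ -468.88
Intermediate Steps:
F(C) = 7 + 2*C² (F(C) = (C² + C²) + 7 = 2*C² + 7 = 7 + 2*C²)
X(p) = 135/p (X(p) = (7 + 2*8²)/p = (7 + 2*64)/p = (7 + 128)/p = 135/p)
X(D(0, -8)) - 1*452 = 135/(-8) - 1*452 = 135*(-⅛) - 452 = -135/8 - 452 = -3751/8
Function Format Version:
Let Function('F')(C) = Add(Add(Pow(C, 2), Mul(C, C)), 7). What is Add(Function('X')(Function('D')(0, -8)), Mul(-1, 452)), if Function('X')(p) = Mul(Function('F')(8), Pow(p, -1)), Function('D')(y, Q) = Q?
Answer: Rational(-3751, 8) ≈ -468.88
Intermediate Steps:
Function('F')(C) = Add(7, Mul(2, Pow(C, 2))) (Function('F')(C) = Add(Add(Pow(C, 2), Pow(C, 2)), 7) = Add(Mul(2, Pow(C, 2)), 7) = Add(7, Mul(2, Pow(C, 2))))
Function('X')(p) = Mul(135, Pow(p, -1)) (Function('X')(p) = Mul(Add(7, Mul(2, Pow(8, 2))), Pow(p, -1)) = Mul(Add(7, Mul(2, 64)), Pow(p, -1)) = Mul(Add(7, 128), Pow(p, -1)) = Mul(135, Pow(p, -1)))
Add(Function('X')(Function('D')(0, -8)), Mul(-1, 452)) = Add(Mul(135, Pow(-8, -1)), Mul(-1, 452)) = Add(Mul(135, Rational(-1, 8)), -452) = Add(Rational(-135, 8), -452) = Rational(-3751, 8)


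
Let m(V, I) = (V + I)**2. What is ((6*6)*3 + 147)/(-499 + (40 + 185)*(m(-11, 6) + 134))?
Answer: 255/35276 ≈ 0.0072287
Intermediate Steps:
m(V, I) = (I + V)**2
((6*6)*3 + 147)/(-499 + (40 + 185)*(m(-11, 6) + 134)) = ((6*6)*3 + 147)/(-499 + (40 + 185)*((6 - 11)**2 + 134)) = (36*3 + 147)/(-499 + 225*((-5)**2 + 134)) = (108 + 147)/(-499 + 225*(25 + 134)) = 255/(-499 + 225*159) = 255/(-499 + 35775) = 255/35276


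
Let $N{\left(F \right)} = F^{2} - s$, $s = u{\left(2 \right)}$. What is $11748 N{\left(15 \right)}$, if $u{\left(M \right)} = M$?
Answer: $2619804$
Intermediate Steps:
$s = 2$
$N{\left(F \right)} = -2 + F^{2}$ ($N{\left(F \right)} = F^{2} - 2 = -2 + F^{2}$)
$11748 N{\left(15 \right)} = 11748 \left(-2 + 15^{2}\right) = 11748 \left(-2 + 225\right) = 11748 \cdot 223 = 2619804$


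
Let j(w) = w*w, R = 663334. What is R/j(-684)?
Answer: 331667/233928 ≈ 1.4178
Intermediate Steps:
j(w) = w**2
R/j(-684) = 663334/((-684)**2) = 663334/467856 = 663334*(1/467856) = 331667/233928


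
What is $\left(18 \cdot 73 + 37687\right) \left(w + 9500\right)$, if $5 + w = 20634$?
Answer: $1175061129$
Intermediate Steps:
$w = 20629$ ($w = -5 + 20634 = 20629$)
$\left(18 \cdot 73 + 37687\right) \left(w + 9500\right) = \left(18 \cdot 73 + 37687\right) \left(20629 + 9500\right) = \left(1314 + 37687\right) 30129 = 39001 \cdot 30129 = 1175061129$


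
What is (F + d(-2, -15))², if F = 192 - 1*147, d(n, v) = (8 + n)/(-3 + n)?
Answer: 47961/25 ≈ 1918.4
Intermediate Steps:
d(n, v) = (8 + n)/(-3 + n)
F = 45 (F = 192 - 147 = 45)
(F + d(-2, -15))² = (45 + (8 - 2)/(-3 - 2))² = (45 + 6/(-5))² = (45 - ⅕*6)² = (45 - 6/5)² = (219/5)² = 47961/25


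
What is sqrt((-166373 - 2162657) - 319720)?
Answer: 25*I*sqrt(4238) ≈ 1627.5*I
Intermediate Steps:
sqrt((-166373 - 2162657) - 319720) = sqrt(-2329030 - 319720) = sqrt(-2648750) = 25*I*sqrt(4238)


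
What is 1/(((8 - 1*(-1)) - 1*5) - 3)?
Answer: 1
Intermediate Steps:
1/(((8 - 1*(-1)) - 1*5) - 3) = 1/(((8 + 1) - 5) - 3) = 1/((9 - 5) - 3) = 1/(4 - 3) = 1/1 = 1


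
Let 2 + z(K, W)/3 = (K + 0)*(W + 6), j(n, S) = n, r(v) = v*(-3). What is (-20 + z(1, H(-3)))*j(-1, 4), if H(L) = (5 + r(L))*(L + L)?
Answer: 260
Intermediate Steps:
r(v) = -3*v
H(L) = 2*L*(5 - 3*L) (H(L) = (5 - 3*L)*(L + L) = (5 - 3*L)*(2*L) = 2*L*(5 - 3*L))
z(K, W) = -6 + 3*K*(6 + W) (z(K, W) = -6 + 3*((K + 0)*(W + 6)) = -6 + 3*(K*(6 + W)) = -6 + 3*K*(6 + W))
(-20 + z(1, H(-3)))*j(-1, 4) = (-20 + (-6 + 18*1 + 3*1*(2*(-3)*(5 - 3*(-3)))))*(-1) = (-20 + (-6 + 18 + 3*1*(2*(-3)*(5 + 9))))*(-1) = (-20 + (-6 + 18 + 3*1*(2*(-3)*14)))*(-1) = (-20 + (-6 + 18 + 3*1*(-84)))*(-1) = (-20 + (-6 + 18 - 252))*(-1) = (-20 - 240)*(-1) = -260*(-1) = 260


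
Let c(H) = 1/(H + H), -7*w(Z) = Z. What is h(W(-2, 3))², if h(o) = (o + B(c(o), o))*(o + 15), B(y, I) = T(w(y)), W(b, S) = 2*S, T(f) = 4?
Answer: 44100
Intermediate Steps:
w(Z) = -Z/7
c(H) = 1/(2*H)
B(y, I) = 4
h(o) = (4 + o)*(15 + o) (h(o) = (o + 4)*(o + 15) = (4 + o)*(15 + o))
h(W(-2, 3))² = (60 + (2*3)² + 19*(2*3))² = (60 + 6² + 19*6)² = (60 + 36 + 114)² = 210² = 44100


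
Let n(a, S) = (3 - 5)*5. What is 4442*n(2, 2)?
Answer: -44420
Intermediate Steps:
n(a, S) = -10 (n(a, S) = -2*5 = -10)
4442*n(2, 2) = 4442*(-10) = -44420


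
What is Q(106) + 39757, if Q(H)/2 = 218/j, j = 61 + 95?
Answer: 1550632/39 ≈ 39760.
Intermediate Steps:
j = 156
Q(H) = 109/39 (Q(H) = 2*(218/156) = 2*(218*(1/156)) = 2*(109/78) = 109/39)
Q(106) + 39757 = 109/39 + 39757 = 1550632/39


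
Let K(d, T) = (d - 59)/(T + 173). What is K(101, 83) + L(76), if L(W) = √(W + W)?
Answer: 21/128 + 2*√38 ≈ 12.493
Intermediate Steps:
K(d, T) = (-59 + d)/(173 + T)
L(W) = √2*√W (L(W) = √(2*W) = √2*√W)
K(101, 83) + L(76) = (-59 + 101)/(173 + 83) + √2*√76 = 42/256 + √2*(2*√19) = (1/256)*42 + 2*√38 = 21/128 + 2*√38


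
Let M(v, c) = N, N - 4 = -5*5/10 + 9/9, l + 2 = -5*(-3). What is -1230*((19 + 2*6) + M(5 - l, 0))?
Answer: -41205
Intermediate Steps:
l = 13 (l = -2 - 5*(-3) = -2 + 15 = 13)
N = 5/2 (N = 4 + (-5*5/10 + 9/9) = 4 + (-25*⅒ + 9*(⅑)) = 4 + (-5/2 + 1) = 4 - 3/2 = 5/2 ≈ 2.5000)
M(v, c) = 5/2
-1230*((19 + 2*6) + M(5 - l, 0)) = -1230*((19 + 2*6) + 5/2) = -1230*((19 + 12) + 5/2) = -1230*(31 + 5/2) = -1230*67/2 = -41205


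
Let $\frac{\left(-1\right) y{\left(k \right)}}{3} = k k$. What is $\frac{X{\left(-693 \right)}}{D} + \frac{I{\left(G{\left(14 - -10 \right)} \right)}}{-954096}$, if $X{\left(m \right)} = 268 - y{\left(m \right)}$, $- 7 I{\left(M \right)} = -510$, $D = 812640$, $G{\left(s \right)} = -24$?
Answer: $\frac{40098550357}{22613983392} \approx 1.7732$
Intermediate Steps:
$I{\left(M \right)} = \frac{510}{7}$ ($I{\left(M \right)} = \left(- \frac{1}{7}\right) \left(-510\right) = \frac{510}{7}$)
$y{\left(k \right)} = - 3 k^{2}$ ($y{\left(k \right)} = - 3 k k = - 3 k^{2}$)
$X{\left(m \right)} = 268 + 3 m^{2}$ ($X{\left(m \right)} = 268 - - 3 m^{2} = 268 + 3 m^{2}$)
$\frac{X{\left(-693 \right)}}{D} + \frac{I{\left(G{\left(14 - -10 \right)} \right)}}{-954096} = \frac{268 + 3 \left(-693\right)^{2}}{812640} + \frac{510}{7 \left(-954096\right)} = \left(268 + 3 \cdot 480249\right) \frac{1}{812640} + \frac{510}{7} \left(- \frac{1}{954096}\right) = \left(268 + 1440747\right) \frac{1}{812640} - \frac{85}{1113112} = 1441015 \cdot \frac{1}{812640} - \frac{85}{1113112} = \frac{288203}{162528} - \frac{85}{1113112} = \frac{40098550357}{22613983392}$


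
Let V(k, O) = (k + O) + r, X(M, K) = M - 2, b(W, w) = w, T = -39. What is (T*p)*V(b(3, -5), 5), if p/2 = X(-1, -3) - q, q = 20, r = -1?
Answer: -1794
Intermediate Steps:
X(M, K) = -2 + M
V(k, O) = -1 + O + k (V(k, O) = (k + O) - 1 = (O + k) - 1 = -1 + O + k)
p = -46 (p = 2*((-2 - 1) - 1*20) = 2*(-3 - 20) = 2*(-23) = -46)
(T*p)*V(b(3, -5), 5) = (-39*(-46))*(-1 + 5 - 5) = 1794*(-1) = -1794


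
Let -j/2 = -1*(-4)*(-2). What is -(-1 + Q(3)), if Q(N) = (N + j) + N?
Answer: -21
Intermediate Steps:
j = 16 (j = -2*(-1*(-4))*(-2) = -8*(-2) = -2*(-8) = 16)
Q(N) = 16 + 2*N (Q(N) = (N + 16) + N = (16 + N) + N = 16 + 2*N)
-(-1 + Q(3)) = -(-1 + (16 + 2*3)) = -(-1 + (16 + 6)) = -(-1 + 22) = -1*21 = -21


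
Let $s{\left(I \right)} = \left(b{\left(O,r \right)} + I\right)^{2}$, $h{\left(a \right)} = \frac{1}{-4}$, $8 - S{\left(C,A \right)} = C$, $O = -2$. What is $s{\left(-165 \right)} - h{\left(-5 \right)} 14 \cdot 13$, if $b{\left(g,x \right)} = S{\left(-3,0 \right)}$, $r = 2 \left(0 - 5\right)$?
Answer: $\frac{47523}{2} \approx 23762.0$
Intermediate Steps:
$S{\left(C,A \right)} = 8 - C$
$h{\left(a \right)} = - \frac{1}{4}$
$r = -10$ ($r = 2 \left(-5\right) = -10$)
$b{\left(g,x \right)} = 11$ ($b{\left(g,x \right)} = 8 - -3 = 8 + 3 = 11$)
$s{\left(I \right)} = \left(11 + I\right)^{2}$
$s{\left(-165 \right)} - h{\left(-5 \right)} 14 \cdot 13 = \left(11 - 165\right)^{2} - \left(- \frac{1}{4}\right) 14 \cdot 13 = \left(-154\right)^{2} - \left(- \frac{7}{2}\right) 13 = 23716 - - \frac{91}{2} = 23716 + \frac{91}{2} = \frac{47523}{2}$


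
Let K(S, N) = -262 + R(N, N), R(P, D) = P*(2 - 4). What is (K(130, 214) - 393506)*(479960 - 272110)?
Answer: -81933638600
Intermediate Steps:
R(P, D) = -2*P (R(P, D) = P*(-2) = -2*P)
K(S, N) = -262 - 2*N
(K(130, 214) - 393506)*(479960 - 272110) = ((-262 - 2*214) - 393506)*(479960 - 272110) = ((-262 - 428) - 393506)*207850 = (-690 - 393506)*207850 = -394196*207850 = -81933638600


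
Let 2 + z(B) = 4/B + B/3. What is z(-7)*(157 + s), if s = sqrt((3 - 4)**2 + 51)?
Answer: -16171/21 - 206*sqrt(13)/21 ≈ -805.42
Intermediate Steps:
z(B) = -2 + 4/B + B/3 (z(B) = -2 + (4/B + B/3) = -2 + 4/B + B/3)
s = 2*sqrt(13) (s = sqrt((-1)**2 + 51) = sqrt(1 + 51) = sqrt(52) = 2*sqrt(13) ≈ 7.2111)
z(-7)*(157 + s) = (-2 + 4/(-7) + (1/3)*(-7))*(157 + 2*sqrt(13)) = (-2 + 4*(-1/7) - 7/3)*(157 + 2*sqrt(13)) = (-2 - 4/7 - 7/3)*(157 + 2*sqrt(13)) = -103*(157 + 2*sqrt(13))/21 = -16171/21 - 206*sqrt(13)/21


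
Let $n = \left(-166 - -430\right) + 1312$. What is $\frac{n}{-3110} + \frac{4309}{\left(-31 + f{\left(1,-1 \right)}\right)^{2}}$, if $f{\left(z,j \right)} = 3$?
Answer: $\frac{6082703}{1219120} \approx 4.9894$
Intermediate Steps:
$n = 1576$ ($n = \left(-166 + 430\right) + 1312 = 264 + 1312 = 1576$)
$\frac{n}{-3110} + \frac{4309}{\left(-31 + f{\left(1,-1 \right)}\right)^{2}} = \frac{1576}{-3110} + \frac{4309}{\left(-31 + 3\right)^{2}} = 1576 \left(- \frac{1}{3110}\right) + \frac{4309}{\left(-28\right)^{2}} = - \frac{788}{1555} + \frac{4309}{784} = \frac{6082703}{1219120}$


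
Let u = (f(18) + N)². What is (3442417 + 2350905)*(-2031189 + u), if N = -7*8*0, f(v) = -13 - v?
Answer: -11761764537416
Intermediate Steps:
N = 0 (N = -56*0 = 0)
u = 961 (u = ((-13 - 1*18) + 0)² = ((-13 - 18) + 0)² = (-31 + 0)² = (-31)² = 961)
(3442417 + 2350905)*(-2031189 + u) = (3442417 + 2350905)*(-2031189 + 961) = 5793322*(-2030228) = -11761764537416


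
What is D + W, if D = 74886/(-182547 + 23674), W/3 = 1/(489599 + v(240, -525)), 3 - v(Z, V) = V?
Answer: -3336652173/7078904261 ≈ -0.47135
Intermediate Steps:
v(Z, V) = 3 - V
W = 3/490127 (W = 3/(489599 + (3 - 1*(-525))) = 3/(489599 + (3 + 525)) = 3/(489599 + 528) = 3/490127 ≈ 6.1209e-6)
D = -74886/158873 (D = 74886/(-158873) = 74886*(-1/158873) = -74886/158873 ≈ -0.47136)
D + W = -74886/158873 + 3/490127 = -3336652173/7078904261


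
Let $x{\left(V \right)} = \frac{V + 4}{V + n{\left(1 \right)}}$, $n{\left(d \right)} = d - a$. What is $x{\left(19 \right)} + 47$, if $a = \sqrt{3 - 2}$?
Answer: $\frac{916}{19} \approx 48.211$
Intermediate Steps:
$a = 1$ ($a = \sqrt{1} = 1$)
$n{\left(d \right)} = -1 + d$ ($n{\left(d \right)} = d - 1 = -1 + d$)
$x{\left(V \right)} = \frac{4 + V}{V}$ ($x{\left(V \right)} = \frac{V + 4}{V + \left(-1 + 1\right)} = \frac{4 + V}{V + 0} = \frac{4 + V}{V}$)
$x{\left(19 \right)} + 47 = \frac{4 + 19}{19} + 47 = \frac{1}{19} \cdot 23 + 47 = \frac{23}{19} + 47 = \frac{916}{19}$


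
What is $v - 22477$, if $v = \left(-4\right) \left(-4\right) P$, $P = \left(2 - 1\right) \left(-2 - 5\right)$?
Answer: $-22589$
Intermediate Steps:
$P = -7$ ($P = 1 \left(-7\right) = -7$)
$v = -112$ ($v = \left(-4\right) \left(-4\right) \left(-7\right) = 16 \left(-7\right) = -112$)
$v - 22477 = -112 - 22477 = -22589$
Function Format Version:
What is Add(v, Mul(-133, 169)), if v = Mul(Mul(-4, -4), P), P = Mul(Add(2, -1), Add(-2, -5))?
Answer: -22589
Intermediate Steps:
P = -7 (P = Mul(1, -7) = -7)
v = -112 (v = Mul(Mul(-4, -4), -7) = Mul(16, -7) = -112)
Add(v, Mul(-133, 169)) = Add(-112, Mul(-133, 169)) = Add(-112, -22477) = -22589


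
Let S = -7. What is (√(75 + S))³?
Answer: 136*√17 ≈ 560.74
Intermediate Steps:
(√(75 + S))³ = (√(75 - 7))³ = (√68)³ = (2*√17)³ = 136*√17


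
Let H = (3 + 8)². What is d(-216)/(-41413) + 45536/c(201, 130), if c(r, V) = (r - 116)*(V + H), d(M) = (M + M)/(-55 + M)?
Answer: 511037805008/239441062205 ≈ 2.1343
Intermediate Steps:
H = 121 (H = 11² = 121)
d(M) = 2*M/(-55 + M) (d(M) = (2*M)/(-55 + M) = 2*M/(-55 + M))
c(r, V) = (-116 + r)*(121 + V) (c(r, V) = (r - 116)*(V + 121) = (-116 + r)*(121 + V))
d(-216)/(-41413) + 45536/c(201, 130) = (2*(-216)/(-55 - 216))/(-41413) + 45536/(-14036 - 116*130 + 121*201 + 130*201) = (2*(-216)/(-271))*(-1/41413) + 45536/(-14036 - 15080 + 24321 + 26130) = (2*(-216)*(-1/271))*(-1/41413) + 45536/21335 = (432/271)*(-1/41413) + 45536*(1/21335) = -432/11222923 + 45536/21335 = 511037805008/239441062205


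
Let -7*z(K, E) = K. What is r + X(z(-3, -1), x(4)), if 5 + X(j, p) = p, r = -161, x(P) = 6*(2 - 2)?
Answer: -166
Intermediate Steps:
z(K, E) = -K/7
x(P) = 0 (x(P) = 6*0 = 0)
X(j, p) = -5 + p
r + X(z(-3, -1), x(4)) = -161 + (-5 + 0) = -161 - 5 = -166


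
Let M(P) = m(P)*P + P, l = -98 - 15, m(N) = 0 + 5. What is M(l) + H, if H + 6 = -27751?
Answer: -28435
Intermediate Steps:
m(N) = 5
H = -27757 (H = -6 - 27751 = -27757)
l = -113
M(P) = 6*P (M(P) = 5*P + P = 6*P)
M(l) + H = 6*(-113) - 27757 = -678 - 27757 = -28435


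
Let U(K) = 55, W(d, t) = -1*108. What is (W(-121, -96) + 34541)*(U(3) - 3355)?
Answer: -113628900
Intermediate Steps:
W(d, t) = -108
(W(-121, -96) + 34541)*(U(3) - 3355) = (-108 + 34541)*(55 - 3355) = 34433*(-3300) = -113628900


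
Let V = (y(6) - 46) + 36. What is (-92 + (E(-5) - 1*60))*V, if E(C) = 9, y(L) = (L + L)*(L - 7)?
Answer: 3146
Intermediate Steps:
y(L) = 2*L*(-7 + L) (y(L) = (2*L)*(-7 + L) = 2*L*(-7 + L))
V = -22 (V = (2*6*(-7 + 6) - 46) + 36 = (2*6*(-1) - 46) + 36 = (-12 - 46) + 36 = -58 + 36 = -22)
(-92 + (E(-5) - 1*60))*V = (-92 + (9 - 1*60))*(-22) = (-92 + (9 - 60))*(-22) = (-92 - 51)*(-22) = -143*(-22) = 3146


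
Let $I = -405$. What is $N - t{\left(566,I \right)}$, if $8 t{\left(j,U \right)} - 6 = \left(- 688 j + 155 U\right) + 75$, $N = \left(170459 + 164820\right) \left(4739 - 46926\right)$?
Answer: $- \frac{56577434641}{4} \approx -1.4144 \cdot 10^{10}$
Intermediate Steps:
$N = -14144415173$ ($N = 335279 \left(-42187\right) = -14144415173$)
$t{\left(j,U \right)} = \frac{81}{8} - 86 j + \frac{155 U}{8}$ ($t{\left(j,U \right)} = \frac{3}{4} + \frac{\left(- 688 j + 155 U\right) + 75}{8} = \frac{3}{4} + \frac{75 - 688 j + 155 U}{8} = \frac{3}{4} + \left(\frac{75}{8} - 86 j + \frac{155 U}{8}\right) = \frac{81}{8} - 86 j + \frac{155 U}{8}$)
$N - t{\left(566,I \right)} = -14144415173 - \left(\frac{81}{8} - 48676 + \frac{155}{8} \left(-405\right)\right) = -14144415173 - \left(\frac{81}{8} - 48676 - \frac{62775}{8}\right) = -14144415173 - - \frac{226051}{4} = -14144415173 + \frac{226051}{4} = - \frac{56577434641}{4}$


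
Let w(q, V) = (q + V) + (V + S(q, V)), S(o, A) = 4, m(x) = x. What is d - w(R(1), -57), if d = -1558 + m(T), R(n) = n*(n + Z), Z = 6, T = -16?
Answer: -1471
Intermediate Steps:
R(n) = n*(6 + n) (R(n) = n*(n + 6) = n*(6 + n))
w(q, V) = 4 + q + 2*V (w(q, V) = (q + V) + (V + 4) = (V + q) + (4 + V) = 4 + q + 2*V)
d = -1574 (d = -1558 - 16 = -1574)
d - w(R(1), -57) = -1574 - (4 + 1*(6 + 1) + 2*(-57)) = -1574 - (4 + 1*7 - 114) = -1574 - (4 + 7 - 114) = -1574 - 1*(-103) = -1574 + 103 = -1471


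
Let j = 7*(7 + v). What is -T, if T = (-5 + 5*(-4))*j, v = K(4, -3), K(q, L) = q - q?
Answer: 1225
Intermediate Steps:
K(q, L) = 0
v = 0
j = 49 (j = 7*(7 + 0) = 7*7 = 49)
T = -1225 (T = (-5 + 5*(-4))*49 = (-5 - 20)*49 = -25*49 = -1225)
-T = -1*(-1225) = 1225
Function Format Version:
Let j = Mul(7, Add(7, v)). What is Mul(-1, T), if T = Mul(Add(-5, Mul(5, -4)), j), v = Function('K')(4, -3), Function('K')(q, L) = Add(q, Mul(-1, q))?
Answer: 1225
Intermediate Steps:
Function('K')(q, L) = 0
v = 0
j = 49 (j = Mul(7, Add(7, 0)) = Mul(7, 7) = 49)
T = -1225 (T = Mul(Add(-5, Mul(5, -4)), 49) = Mul(Add(-5, -20), 49) = Mul(-25, 49) = -1225)
Mul(-1, T) = Mul(-1, -1225) = 1225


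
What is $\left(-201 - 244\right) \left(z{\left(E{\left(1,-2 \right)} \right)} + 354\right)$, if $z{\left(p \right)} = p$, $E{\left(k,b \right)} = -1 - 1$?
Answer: $-156640$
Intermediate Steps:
$E{\left(k,b \right)} = -2$ ($E{\left(k,b \right)} = -1 - 1 = -2$)
$\left(-201 - 244\right) \left(z{\left(E{\left(1,-2 \right)} \right)} + 354\right) = \left(-201 - 244\right) \left(-2 + 354\right) = \left(-445\right) 352 = -156640$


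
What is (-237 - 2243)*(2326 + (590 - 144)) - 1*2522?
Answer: -6877082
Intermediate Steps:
(-237 - 2243)*(2326 + (590 - 144)) - 1*2522 = -2480*(2326 + 446) - 2522 = -2480*2772 - 2522 = -6874560 - 2522 = -6877082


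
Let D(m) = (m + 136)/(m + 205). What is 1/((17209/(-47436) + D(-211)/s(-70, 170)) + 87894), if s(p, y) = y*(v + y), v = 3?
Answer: 69754638/6130988876185 ≈ 1.1377e-5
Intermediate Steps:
D(m) = (136 + m)/(205 + m)
s(p, y) = y*(3 + y)
1/((17209/(-47436) + D(-211)/s(-70, 170)) + 87894) = 1/((17209/(-47436) + ((136 - 211)/(205 - 211))/((170*(3 + 170)))) + 87894) = 1/((17209*(-1/47436) + (-75/(-6))/((170*173))) + 87894) = 1/((-17209/47436 - ⅙*(-75)/29410) + 87894) = 1/((-17209/47436 + (25/2)*(1/29410)) + 87894) = 1/((-17209/47436 + 5/11764) + 87894) = 1/(-25276187/69754638 + 87894) = 1/(6130988876185/69754638) = 69754638/6130988876185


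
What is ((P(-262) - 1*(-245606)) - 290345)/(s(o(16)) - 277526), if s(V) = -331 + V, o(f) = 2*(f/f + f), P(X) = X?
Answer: 45001/277823 ≈ 0.16198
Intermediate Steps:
o(f) = 2 + 2*f (o(f) = 2*(1 + f) = 2 + 2*f)
((P(-262) - 1*(-245606)) - 290345)/(s(o(16)) - 277526) = ((-262 - 1*(-245606)) - 290345)/((-331 + (2 + 2*16)) - 277526) = ((-262 + 245606) - 290345)/((-331 + (2 + 32)) - 277526) = (245344 - 290345)/((-331 + 34) - 277526) = -45001/(-297 - 277526) = -45001/(-277823) = -45001*(-1/277823) = 45001/277823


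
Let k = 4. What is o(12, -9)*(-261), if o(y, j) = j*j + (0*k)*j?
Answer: -21141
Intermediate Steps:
o(y, j) = j**2 (o(y, j) = j*j + (0*4)*j = j**2 + 0*j = j**2 + 0 = j**2)
o(12, -9)*(-261) = (-9)**2*(-261) = 81*(-261) = -21141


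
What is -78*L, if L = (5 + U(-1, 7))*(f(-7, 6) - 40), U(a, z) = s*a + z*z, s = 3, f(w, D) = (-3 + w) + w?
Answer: 226746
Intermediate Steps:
f(w, D) = -3 + 2*w
U(a, z) = z**2 + 3*a (U(a, z) = 3*a + z*z = 3*a + z**2 = z**2 + 3*a)
L = -2907 (L = (5 + (7**2 + 3*(-1)))*((-3 + 2*(-7)) - 40) = (5 + (49 - 3))*((-3 - 14) - 40) = (5 + 46)*(-17 - 40) = 51*(-57) = -2907)
-78*L = -78*(-2907) = -1*(-226746) = 226746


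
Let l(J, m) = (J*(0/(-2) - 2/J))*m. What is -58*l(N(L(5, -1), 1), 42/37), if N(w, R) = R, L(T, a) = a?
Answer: 4872/37 ≈ 131.68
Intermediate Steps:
l(J, m) = -2*m (l(J, m) = (J*(0*(-½) - 2/J))*m = (J*(0 - 2/J))*m = (J*(-2/J))*m = -2*m)
-58*l(N(L(5, -1), 1), 42/37) = -(-116)*42/37 = -58*(-84/37) = 4872/37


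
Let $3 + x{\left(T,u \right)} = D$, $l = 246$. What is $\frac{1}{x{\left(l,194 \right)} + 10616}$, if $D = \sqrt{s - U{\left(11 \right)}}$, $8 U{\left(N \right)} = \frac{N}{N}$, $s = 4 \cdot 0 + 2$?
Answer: $\frac{84904}{901086137} - \frac{2 \sqrt{30}}{901086137} \approx 9.4212 \cdot 10^{-5}$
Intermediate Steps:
$s = 2$ ($s = 0 + 2 = 2$)
$U{\left(N \right)} = \frac{1}{8}$ ($U{\left(N \right)} = \frac{N \frac{1}{N}}{8} = \frac{1}{8} \cdot 1 = \frac{1}{8}$)
$D = \frac{\sqrt{30}}{4}$ ($D = \sqrt{2 - \frac{1}{8}} = \sqrt{\frac{15}{8}} = \frac{\sqrt{30}}{4} \approx 1.3693$)
$x{\left(T,u \right)} = -3 + \frac{\sqrt{30}}{4}$
$\frac{1}{x{\left(l,194 \right)} + 10616} = \frac{1}{\left(-3 + \frac{\sqrt{30}}{4}\right) + 10616} = \frac{1}{10613 + \frac{\sqrt{30}}{4}}$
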